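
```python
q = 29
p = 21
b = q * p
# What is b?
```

Trace (tracking b):
q = 29  # -> q = 29
p = 21  # -> p = 21
b = q * p  # -> b = 609

Answer: 609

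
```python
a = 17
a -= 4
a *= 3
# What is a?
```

Answer: 39

Derivation:
Trace (tracking a):
a = 17  # -> a = 17
a -= 4  # -> a = 13
a *= 3  # -> a = 39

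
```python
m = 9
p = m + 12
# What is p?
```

Answer: 21

Derivation:
Trace (tracking p):
m = 9  # -> m = 9
p = m + 12  # -> p = 21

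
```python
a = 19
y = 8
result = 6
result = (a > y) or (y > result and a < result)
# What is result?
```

Trace (tracking result):
a = 19  # -> a = 19
y = 8  # -> y = 8
result = 6  # -> result = 6
result = a > y or (y > result and a < result)  # -> result = True

Answer: True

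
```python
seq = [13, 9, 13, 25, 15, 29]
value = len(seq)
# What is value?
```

Answer: 6

Derivation:
Trace (tracking value):
seq = [13, 9, 13, 25, 15, 29]  # -> seq = [13, 9, 13, 25, 15, 29]
value = len(seq)  # -> value = 6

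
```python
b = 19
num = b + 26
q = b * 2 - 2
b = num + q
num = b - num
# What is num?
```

Answer: 36

Derivation:
Trace (tracking num):
b = 19  # -> b = 19
num = b + 26  # -> num = 45
q = b * 2 - 2  # -> q = 36
b = num + q  # -> b = 81
num = b - num  # -> num = 36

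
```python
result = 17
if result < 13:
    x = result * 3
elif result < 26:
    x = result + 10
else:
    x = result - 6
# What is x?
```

Answer: 27

Derivation:
Trace (tracking x):
result = 17  # -> result = 17
if result < 13:  # condition is False
elif result < 26:  # condition is True
    x = result + 10  # -> x = 27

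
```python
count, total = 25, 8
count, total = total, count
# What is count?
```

Trace (tracking count):
count, total = (25, 8)  # -> count = 25, total = 8
count, total = (total, count)  # -> count = 8, total = 25

Answer: 8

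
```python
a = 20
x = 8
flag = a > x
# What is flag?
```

Trace (tracking flag):
a = 20  # -> a = 20
x = 8  # -> x = 8
flag = a > x  # -> flag = True

Answer: True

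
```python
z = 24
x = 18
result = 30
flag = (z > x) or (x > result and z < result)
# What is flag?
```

Trace (tracking flag):
z = 24  # -> z = 24
x = 18  # -> x = 18
result = 30  # -> result = 30
flag = z > x or (x > result and z < result)  # -> flag = True

Answer: True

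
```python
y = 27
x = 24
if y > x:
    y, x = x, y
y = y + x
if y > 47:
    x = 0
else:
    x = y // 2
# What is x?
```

Answer: 0

Derivation:
Trace (tracking x):
y = 27  # -> y = 27
x = 24  # -> x = 24
if y > x:  # condition is True
    y, x = (x, y)  # -> y = 24, x = 27
y = y + x  # -> y = 51
if y > 47:  # condition is True
    x = 0  # -> x = 0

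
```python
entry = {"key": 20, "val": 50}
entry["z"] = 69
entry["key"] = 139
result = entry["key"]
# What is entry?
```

Answer: {'key': 139, 'val': 50, 'z': 69}

Derivation:
Trace (tracking entry):
entry = {'key': 20, 'val': 50}  # -> entry = {'key': 20, 'val': 50}
entry['z'] = 69  # -> entry = {'key': 20, 'val': 50, 'z': 69}
entry['key'] = 139  # -> entry = {'key': 139, 'val': 50, 'z': 69}
result = entry['key']  # -> result = 139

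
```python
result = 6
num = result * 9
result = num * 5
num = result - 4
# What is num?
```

Trace (tracking num):
result = 6  # -> result = 6
num = result * 9  # -> num = 54
result = num * 5  # -> result = 270
num = result - 4  # -> num = 266

Answer: 266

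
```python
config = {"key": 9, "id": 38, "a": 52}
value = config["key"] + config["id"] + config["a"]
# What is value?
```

Answer: 99

Derivation:
Trace (tracking value):
config = {'key': 9, 'id': 38, 'a': 52}  # -> config = {'key': 9, 'id': 38, 'a': 52}
value = config['key'] + config['id'] + config['a']  # -> value = 99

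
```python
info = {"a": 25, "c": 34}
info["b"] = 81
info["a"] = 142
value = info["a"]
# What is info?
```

Trace (tracking info):
info = {'a': 25, 'c': 34}  # -> info = {'a': 25, 'c': 34}
info['b'] = 81  # -> info = {'a': 25, 'c': 34, 'b': 81}
info['a'] = 142  # -> info = {'a': 142, 'c': 34, 'b': 81}
value = info['a']  # -> value = 142

Answer: {'a': 142, 'c': 34, 'b': 81}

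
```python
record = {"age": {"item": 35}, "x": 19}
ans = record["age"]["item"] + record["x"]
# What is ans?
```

Answer: 54

Derivation:
Trace (tracking ans):
record = {'age': {'item': 35}, 'x': 19}  # -> record = {'age': {'item': 35}, 'x': 19}
ans = record['age']['item'] + record['x']  # -> ans = 54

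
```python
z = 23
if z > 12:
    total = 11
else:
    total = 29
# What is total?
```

Answer: 11

Derivation:
Trace (tracking total):
z = 23  # -> z = 23
if z > 12:  # condition is True
    total = 11  # -> total = 11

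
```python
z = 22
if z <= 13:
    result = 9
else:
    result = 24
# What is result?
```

Answer: 24

Derivation:
Trace (tracking result):
z = 22  # -> z = 22
if z <= 13:  # condition is False
else:
    result = 24  # -> result = 24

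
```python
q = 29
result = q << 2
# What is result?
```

Answer: 116

Derivation:
Trace (tracking result):
q = 29  # -> q = 29
result = q << 2  # -> result = 116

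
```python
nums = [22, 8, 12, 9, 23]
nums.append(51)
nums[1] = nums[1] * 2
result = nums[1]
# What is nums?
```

Answer: [22, 16, 12, 9, 23, 51]

Derivation:
Trace (tracking nums):
nums = [22, 8, 12, 9, 23]  # -> nums = [22, 8, 12, 9, 23]
nums.append(51)  # -> nums = [22, 8, 12, 9, 23, 51]
nums[1] = nums[1] * 2  # -> nums = [22, 16, 12, 9, 23, 51]
result = nums[1]  # -> result = 16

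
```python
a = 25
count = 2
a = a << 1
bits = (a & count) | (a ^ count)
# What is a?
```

Trace (tracking a):
a = 25  # -> a = 25
count = 2  # -> count = 2
a = a << 1  # -> a = 50
bits = a & count | a ^ count  # -> bits = 50

Answer: 50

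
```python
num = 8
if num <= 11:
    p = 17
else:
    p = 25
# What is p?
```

Trace (tracking p):
num = 8  # -> num = 8
if num <= 11:  # condition is True
    p = 17  # -> p = 17

Answer: 17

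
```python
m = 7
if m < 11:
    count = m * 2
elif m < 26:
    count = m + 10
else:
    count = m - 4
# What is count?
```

Answer: 14

Derivation:
Trace (tracking count):
m = 7  # -> m = 7
if m < 11:  # condition is True
    count = m * 2  # -> count = 14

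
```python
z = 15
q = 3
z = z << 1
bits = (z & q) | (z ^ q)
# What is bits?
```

Trace (tracking bits):
z = 15  # -> z = 15
q = 3  # -> q = 3
z = z << 1  # -> z = 30
bits = z & q | z ^ q  # -> bits = 31

Answer: 31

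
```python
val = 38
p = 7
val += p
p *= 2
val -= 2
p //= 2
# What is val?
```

Trace (tracking val):
val = 38  # -> val = 38
p = 7  # -> p = 7
val += p  # -> val = 45
p *= 2  # -> p = 14
val -= 2  # -> val = 43
p //= 2  # -> p = 7

Answer: 43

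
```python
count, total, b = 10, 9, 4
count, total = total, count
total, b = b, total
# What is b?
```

Answer: 10

Derivation:
Trace (tracking b):
count, total, b = (10, 9, 4)  # -> count = 10, total = 9, b = 4
count, total = (total, count)  # -> count = 9, total = 10
total, b = (b, total)  # -> total = 4, b = 10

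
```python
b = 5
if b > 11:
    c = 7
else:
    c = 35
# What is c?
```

Answer: 35

Derivation:
Trace (tracking c):
b = 5  # -> b = 5
if b > 11:  # condition is False
else:
    c = 35  # -> c = 35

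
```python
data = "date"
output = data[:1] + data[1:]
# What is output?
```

Trace (tracking output):
data = 'date'  # -> data = 'date'
output = data[:1] + data[1:]  # -> output = 'date'

Answer: 'date'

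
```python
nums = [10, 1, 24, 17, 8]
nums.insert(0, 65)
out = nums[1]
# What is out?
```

Answer: 10

Derivation:
Trace (tracking out):
nums = [10, 1, 24, 17, 8]  # -> nums = [10, 1, 24, 17, 8]
nums.insert(0, 65)  # -> nums = [65, 10, 1, 24, 17, 8]
out = nums[1]  # -> out = 10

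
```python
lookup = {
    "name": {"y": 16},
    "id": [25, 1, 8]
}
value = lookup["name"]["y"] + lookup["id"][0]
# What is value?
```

Answer: 41

Derivation:
Trace (tracking value):
lookup = {'name': {'y': 16}, 'id': [25, 1, 8]}  # -> lookup = {'name': {'y': 16}, 'id': [25, 1, 8]}
value = lookup['name']['y'] + lookup['id'][0]  # -> value = 41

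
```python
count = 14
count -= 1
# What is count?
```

Trace (tracking count):
count = 14  # -> count = 14
count -= 1  # -> count = 13

Answer: 13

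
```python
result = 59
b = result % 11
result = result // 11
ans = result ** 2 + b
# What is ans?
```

Answer: 29

Derivation:
Trace (tracking ans):
result = 59  # -> result = 59
b = result % 11  # -> b = 4
result = result // 11  # -> result = 5
ans = result ** 2 + b  # -> ans = 29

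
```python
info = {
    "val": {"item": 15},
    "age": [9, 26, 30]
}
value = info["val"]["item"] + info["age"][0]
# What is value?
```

Answer: 24

Derivation:
Trace (tracking value):
info = {'val': {'item': 15}, 'age': [9, 26, 30]}  # -> info = {'val': {'item': 15}, 'age': [9, 26, 30]}
value = info['val']['item'] + info['age'][0]  # -> value = 24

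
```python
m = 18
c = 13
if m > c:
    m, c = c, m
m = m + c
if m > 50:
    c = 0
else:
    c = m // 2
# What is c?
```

Trace (tracking c):
m = 18  # -> m = 18
c = 13  # -> c = 13
if m > c:  # condition is True
    m, c = (c, m)  # -> m = 13, c = 18
m = m + c  # -> m = 31
if m > 50:  # condition is False
else:
    c = m // 2  # -> c = 15

Answer: 15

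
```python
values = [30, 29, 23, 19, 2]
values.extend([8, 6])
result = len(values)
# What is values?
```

Answer: [30, 29, 23, 19, 2, 8, 6]

Derivation:
Trace (tracking values):
values = [30, 29, 23, 19, 2]  # -> values = [30, 29, 23, 19, 2]
values.extend([8, 6])  # -> values = [30, 29, 23, 19, 2, 8, 6]
result = len(values)  # -> result = 7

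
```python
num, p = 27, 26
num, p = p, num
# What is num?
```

Answer: 26

Derivation:
Trace (tracking num):
num, p = (27, 26)  # -> num = 27, p = 26
num, p = (p, num)  # -> num = 26, p = 27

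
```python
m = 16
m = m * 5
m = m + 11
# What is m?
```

Answer: 91

Derivation:
Trace (tracking m):
m = 16  # -> m = 16
m = m * 5  # -> m = 80
m = m + 11  # -> m = 91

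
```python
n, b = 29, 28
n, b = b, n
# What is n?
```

Trace (tracking n):
n, b = (29, 28)  # -> n = 29, b = 28
n, b = (b, n)  # -> n = 28, b = 29

Answer: 28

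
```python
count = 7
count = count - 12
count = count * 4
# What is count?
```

Answer: -20

Derivation:
Trace (tracking count):
count = 7  # -> count = 7
count = count - 12  # -> count = -5
count = count * 4  # -> count = -20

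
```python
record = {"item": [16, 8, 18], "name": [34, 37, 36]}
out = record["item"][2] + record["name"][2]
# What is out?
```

Answer: 54

Derivation:
Trace (tracking out):
record = {'item': [16, 8, 18], 'name': [34, 37, 36]}  # -> record = {'item': [16, 8, 18], 'name': [34, 37, 36]}
out = record['item'][2] + record['name'][2]  # -> out = 54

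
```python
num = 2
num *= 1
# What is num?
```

Trace (tracking num):
num = 2  # -> num = 2
num *= 1  # -> num = 2

Answer: 2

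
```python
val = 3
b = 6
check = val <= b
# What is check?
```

Answer: True

Derivation:
Trace (tracking check):
val = 3  # -> val = 3
b = 6  # -> b = 6
check = val <= b  # -> check = True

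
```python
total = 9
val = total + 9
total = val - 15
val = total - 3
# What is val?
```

Trace (tracking val):
total = 9  # -> total = 9
val = total + 9  # -> val = 18
total = val - 15  # -> total = 3
val = total - 3  # -> val = 0

Answer: 0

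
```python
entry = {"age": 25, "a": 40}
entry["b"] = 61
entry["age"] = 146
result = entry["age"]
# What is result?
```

Trace (tracking result):
entry = {'age': 25, 'a': 40}  # -> entry = {'age': 25, 'a': 40}
entry['b'] = 61  # -> entry = {'age': 25, 'a': 40, 'b': 61}
entry['age'] = 146  # -> entry = {'age': 146, 'a': 40, 'b': 61}
result = entry['age']  # -> result = 146

Answer: 146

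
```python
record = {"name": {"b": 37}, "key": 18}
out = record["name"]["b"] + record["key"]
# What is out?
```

Trace (tracking out):
record = {'name': {'b': 37}, 'key': 18}  # -> record = {'name': {'b': 37}, 'key': 18}
out = record['name']['b'] + record['key']  # -> out = 55

Answer: 55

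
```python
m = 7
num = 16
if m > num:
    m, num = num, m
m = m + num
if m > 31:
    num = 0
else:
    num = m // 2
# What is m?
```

Trace (tracking m):
m = 7  # -> m = 7
num = 16  # -> num = 16
if m > num:  # condition is False
m = m + num  # -> m = 23
if m > 31:  # condition is False
else:
    num = m // 2  # -> num = 11

Answer: 23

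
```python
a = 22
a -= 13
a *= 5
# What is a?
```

Answer: 45

Derivation:
Trace (tracking a):
a = 22  # -> a = 22
a -= 13  # -> a = 9
a *= 5  # -> a = 45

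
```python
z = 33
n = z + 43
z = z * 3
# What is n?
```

Answer: 76

Derivation:
Trace (tracking n):
z = 33  # -> z = 33
n = z + 43  # -> n = 76
z = z * 3  # -> z = 99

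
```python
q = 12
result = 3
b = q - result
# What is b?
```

Answer: 9

Derivation:
Trace (tracking b):
q = 12  # -> q = 12
result = 3  # -> result = 3
b = q - result  # -> b = 9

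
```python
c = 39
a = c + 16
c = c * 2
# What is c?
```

Trace (tracking c):
c = 39  # -> c = 39
a = c + 16  # -> a = 55
c = c * 2  # -> c = 78

Answer: 78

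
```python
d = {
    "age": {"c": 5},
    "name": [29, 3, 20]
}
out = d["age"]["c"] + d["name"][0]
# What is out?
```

Trace (tracking out):
d = {'age': {'c': 5}, 'name': [29, 3, 20]}  # -> d = {'age': {'c': 5}, 'name': [29, 3, 20]}
out = d['age']['c'] + d['name'][0]  # -> out = 34

Answer: 34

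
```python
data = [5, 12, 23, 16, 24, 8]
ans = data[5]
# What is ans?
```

Trace (tracking ans):
data = [5, 12, 23, 16, 24, 8]  # -> data = [5, 12, 23, 16, 24, 8]
ans = data[5]  # -> ans = 8

Answer: 8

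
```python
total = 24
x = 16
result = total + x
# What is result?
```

Answer: 40

Derivation:
Trace (tracking result):
total = 24  # -> total = 24
x = 16  # -> x = 16
result = total + x  # -> result = 40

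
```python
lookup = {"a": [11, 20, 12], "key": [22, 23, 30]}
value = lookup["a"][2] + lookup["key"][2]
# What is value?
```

Answer: 42

Derivation:
Trace (tracking value):
lookup = {'a': [11, 20, 12], 'key': [22, 23, 30]}  # -> lookup = {'a': [11, 20, 12], 'key': [22, 23, 30]}
value = lookup['a'][2] + lookup['key'][2]  # -> value = 42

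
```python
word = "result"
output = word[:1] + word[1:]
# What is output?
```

Answer: 'result'

Derivation:
Trace (tracking output):
word = 'result'  # -> word = 'result'
output = word[:1] + word[1:]  # -> output = 'result'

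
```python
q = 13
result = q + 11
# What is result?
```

Trace (tracking result):
q = 13  # -> q = 13
result = q + 11  # -> result = 24

Answer: 24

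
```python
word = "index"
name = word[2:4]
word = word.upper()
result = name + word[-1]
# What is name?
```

Trace (tracking name):
word = 'index'  # -> word = 'index'
name = word[2:4]  # -> name = 'de'
word = word.upper()  # -> word = 'INDEX'
result = name + word[-1]  # -> result = 'deX'

Answer: 'de'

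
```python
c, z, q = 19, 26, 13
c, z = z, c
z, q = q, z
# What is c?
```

Trace (tracking c):
c, z, q = (19, 26, 13)  # -> c = 19, z = 26, q = 13
c, z = (z, c)  # -> c = 26, z = 19
z, q = (q, z)  # -> z = 13, q = 19

Answer: 26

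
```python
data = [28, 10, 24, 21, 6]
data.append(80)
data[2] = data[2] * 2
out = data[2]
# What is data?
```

Answer: [28, 10, 48, 21, 6, 80]

Derivation:
Trace (tracking data):
data = [28, 10, 24, 21, 6]  # -> data = [28, 10, 24, 21, 6]
data.append(80)  # -> data = [28, 10, 24, 21, 6, 80]
data[2] = data[2] * 2  # -> data = [28, 10, 48, 21, 6, 80]
out = data[2]  # -> out = 48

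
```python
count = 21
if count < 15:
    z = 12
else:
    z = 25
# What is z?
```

Answer: 25

Derivation:
Trace (tracking z):
count = 21  # -> count = 21
if count < 15:  # condition is False
else:
    z = 25  # -> z = 25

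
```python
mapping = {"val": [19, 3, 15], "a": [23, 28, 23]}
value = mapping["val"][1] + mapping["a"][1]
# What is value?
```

Trace (tracking value):
mapping = {'val': [19, 3, 15], 'a': [23, 28, 23]}  # -> mapping = {'val': [19, 3, 15], 'a': [23, 28, 23]}
value = mapping['val'][1] + mapping['a'][1]  # -> value = 31

Answer: 31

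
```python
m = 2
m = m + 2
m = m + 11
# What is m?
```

Answer: 15

Derivation:
Trace (tracking m):
m = 2  # -> m = 2
m = m + 2  # -> m = 4
m = m + 11  # -> m = 15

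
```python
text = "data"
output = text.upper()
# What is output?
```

Trace (tracking output):
text = 'data'  # -> text = 'data'
output = text.upper()  # -> output = 'DATA'

Answer: 'DATA'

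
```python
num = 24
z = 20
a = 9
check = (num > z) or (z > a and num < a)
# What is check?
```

Trace (tracking check):
num = 24  # -> num = 24
z = 20  # -> z = 20
a = 9  # -> a = 9
check = num > z or (z > a and num < a)  # -> check = True

Answer: True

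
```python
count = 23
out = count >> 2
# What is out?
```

Trace (tracking out):
count = 23  # -> count = 23
out = count >> 2  # -> out = 5

Answer: 5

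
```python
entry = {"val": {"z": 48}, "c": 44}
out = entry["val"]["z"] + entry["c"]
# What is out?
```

Trace (tracking out):
entry = {'val': {'z': 48}, 'c': 44}  # -> entry = {'val': {'z': 48}, 'c': 44}
out = entry['val']['z'] + entry['c']  # -> out = 92

Answer: 92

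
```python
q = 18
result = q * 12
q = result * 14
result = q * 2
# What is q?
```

Answer: 3024

Derivation:
Trace (tracking q):
q = 18  # -> q = 18
result = q * 12  # -> result = 216
q = result * 14  # -> q = 3024
result = q * 2  # -> result = 6048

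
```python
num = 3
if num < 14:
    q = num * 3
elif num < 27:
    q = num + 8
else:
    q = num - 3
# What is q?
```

Answer: 9

Derivation:
Trace (tracking q):
num = 3  # -> num = 3
if num < 14:  # condition is True
    q = num * 3  # -> q = 9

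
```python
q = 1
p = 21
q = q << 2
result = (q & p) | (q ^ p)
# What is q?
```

Answer: 4

Derivation:
Trace (tracking q):
q = 1  # -> q = 1
p = 21  # -> p = 21
q = q << 2  # -> q = 4
result = q & p | q ^ p  # -> result = 21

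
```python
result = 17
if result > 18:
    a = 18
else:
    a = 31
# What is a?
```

Answer: 31

Derivation:
Trace (tracking a):
result = 17  # -> result = 17
if result > 18:  # condition is False
else:
    a = 31  # -> a = 31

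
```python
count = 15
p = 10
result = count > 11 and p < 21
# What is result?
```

Trace (tracking result):
count = 15  # -> count = 15
p = 10  # -> p = 10
result = count > 11 and p < 21  # -> result = True

Answer: True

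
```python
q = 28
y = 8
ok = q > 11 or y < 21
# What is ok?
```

Trace (tracking ok):
q = 28  # -> q = 28
y = 8  # -> y = 8
ok = q > 11 or y < 21  # -> ok = True

Answer: True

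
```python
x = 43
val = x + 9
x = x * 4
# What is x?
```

Trace (tracking x):
x = 43  # -> x = 43
val = x + 9  # -> val = 52
x = x * 4  # -> x = 172

Answer: 172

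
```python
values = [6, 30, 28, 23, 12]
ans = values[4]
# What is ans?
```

Trace (tracking ans):
values = [6, 30, 28, 23, 12]  # -> values = [6, 30, 28, 23, 12]
ans = values[4]  # -> ans = 12

Answer: 12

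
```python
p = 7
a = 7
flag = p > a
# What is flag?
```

Trace (tracking flag):
p = 7  # -> p = 7
a = 7  # -> a = 7
flag = p > a  # -> flag = False

Answer: False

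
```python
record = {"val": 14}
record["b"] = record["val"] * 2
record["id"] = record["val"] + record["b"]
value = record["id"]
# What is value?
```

Trace (tracking value):
record = {'val': 14}  # -> record = {'val': 14}
record['b'] = record['val'] * 2  # -> record = {'val': 14, 'b': 28}
record['id'] = record['val'] + record['b']  # -> record = {'val': 14, 'b': 28, 'id': 42}
value = record['id']  # -> value = 42

Answer: 42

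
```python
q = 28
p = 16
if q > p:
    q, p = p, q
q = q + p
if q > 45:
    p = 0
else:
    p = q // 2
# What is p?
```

Answer: 22

Derivation:
Trace (tracking p):
q = 28  # -> q = 28
p = 16  # -> p = 16
if q > p:  # condition is True
    q, p = (p, q)  # -> q = 16, p = 28
q = q + p  # -> q = 44
if q > 45:  # condition is False
else:
    p = q // 2  # -> p = 22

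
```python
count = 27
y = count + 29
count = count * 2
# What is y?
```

Answer: 56

Derivation:
Trace (tracking y):
count = 27  # -> count = 27
y = count + 29  # -> y = 56
count = count * 2  # -> count = 54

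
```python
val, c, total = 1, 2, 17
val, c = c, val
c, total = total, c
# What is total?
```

Trace (tracking total):
val, c, total = (1, 2, 17)  # -> val = 1, c = 2, total = 17
val, c = (c, val)  # -> val = 2, c = 1
c, total = (total, c)  # -> c = 17, total = 1

Answer: 1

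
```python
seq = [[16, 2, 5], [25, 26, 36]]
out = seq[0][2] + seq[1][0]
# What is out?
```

Answer: 30

Derivation:
Trace (tracking out):
seq = [[16, 2, 5], [25, 26, 36]]  # -> seq = [[16, 2, 5], [25, 26, 36]]
out = seq[0][2] + seq[1][0]  # -> out = 30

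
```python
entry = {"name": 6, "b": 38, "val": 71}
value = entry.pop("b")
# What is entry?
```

Trace (tracking entry):
entry = {'name': 6, 'b': 38, 'val': 71}  # -> entry = {'name': 6, 'b': 38, 'val': 71}
value = entry.pop('b')  # -> value = 38

Answer: {'name': 6, 'val': 71}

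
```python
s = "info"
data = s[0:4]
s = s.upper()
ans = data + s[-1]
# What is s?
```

Trace (tracking s):
s = 'info'  # -> s = 'info'
data = s[0:4]  # -> data = 'info'
s = s.upper()  # -> s = 'INFO'
ans = data + s[-1]  # -> ans = 'infoO'

Answer: 'INFO'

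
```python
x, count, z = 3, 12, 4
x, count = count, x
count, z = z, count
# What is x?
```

Answer: 12

Derivation:
Trace (tracking x):
x, count, z = (3, 12, 4)  # -> x = 3, count = 12, z = 4
x, count = (count, x)  # -> x = 12, count = 3
count, z = (z, count)  # -> count = 4, z = 3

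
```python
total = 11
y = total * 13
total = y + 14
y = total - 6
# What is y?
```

Trace (tracking y):
total = 11  # -> total = 11
y = total * 13  # -> y = 143
total = y + 14  # -> total = 157
y = total - 6  # -> y = 151

Answer: 151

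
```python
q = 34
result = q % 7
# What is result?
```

Answer: 6

Derivation:
Trace (tracking result):
q = 34  # -> q = 34
result = q % 7  # -> result = 6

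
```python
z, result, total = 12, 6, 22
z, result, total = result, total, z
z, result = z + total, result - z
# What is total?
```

Trace (tracking total):
z, result, total = (12, 6, 22)  # -> z = 12, result = 6, total = 22
z, result, total = (result, total, z)  # -> z = 6, result = 22, total = 12
z, result = (z + total, result - z)  # -> z = 18, result = 16

Answer: 12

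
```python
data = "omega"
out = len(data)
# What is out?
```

Trace (tracking out):
data = 'omega'  # -> data = 'omega'
out = len(data)  # -> out = 5

Answer: 5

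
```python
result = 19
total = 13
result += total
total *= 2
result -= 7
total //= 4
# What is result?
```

Trace (tracking result):
result = 19  # -> result = 19
total = 13  # -> total = 13
result += total  # -> result = 32
total *= 2  # -> total = 26
result -= 7  # -> result = 25
total //= 4  # -> total = 6

Answer: 25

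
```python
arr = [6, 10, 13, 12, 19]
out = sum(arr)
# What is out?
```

Answer: 60

Derivation:
Trace (tracking out):
arr = [6, 10, 13, 12, 19]  # -> arr = [6, 10, 13, 12, 19]
out = sum(arr)  # -> out = 60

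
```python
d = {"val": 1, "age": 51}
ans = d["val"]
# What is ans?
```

Answer: 1

Derivation:
Trace (tracking ans):
d = {'val': 1, 'age': 51}  # -> d = {'val': 1, 'age': 51}
ans = d['val']  # -> ans = 1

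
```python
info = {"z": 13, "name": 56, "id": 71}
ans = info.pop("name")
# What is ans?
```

Trace (tracking ans):
info = {'z': 13, 'name': 56, 'id': 71}  # -> info = {'z': 13, 'name': 56, 'id': 71}
ans = info.pop('name')  # -> ans = 56

Answer: 56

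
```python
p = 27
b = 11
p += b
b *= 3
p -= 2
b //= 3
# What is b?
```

Trace (tracking b):
p = 27  # -> p = 27
b = 11  # -> b = 11
p += b  # -> p = 38
b *= 3  # -> b = 33
p -= 2  # -> p = 36
b //= 3  # -> b = 11

Answer: 11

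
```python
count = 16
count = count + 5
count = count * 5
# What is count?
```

Answer: 105

Derivation:
Trace (tracking count):
count = 16  # -> count = 16
count = count + 5  # -> count = 21
count = count * 5  # -> count = 105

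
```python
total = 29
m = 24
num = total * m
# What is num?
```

Trace (tracking num):
total = 29  # -> total = 29
m = 24  # -> m = 24
num = total * m  # -> num = 696

Answer: 696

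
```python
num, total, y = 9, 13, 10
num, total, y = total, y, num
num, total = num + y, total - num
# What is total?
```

Answer: -3

Derivation:
Trace (tracking total):
num, total, y = (9, 13, 10)  # -> num = 9, total = 13, y = 10
num, total, y = (total, y, num)  # -> num = 13, total = 10, y = 9
num, total = (num + y, total - num)  # -> num = 22, total = -3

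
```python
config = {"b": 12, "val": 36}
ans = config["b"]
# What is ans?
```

Trace (tracking ans):
config = {'b': 12, 'val': 36}  # -> config = {'b': 12, 'val': 36}
ans = config['b']  # -> ans = 12

Answer: 12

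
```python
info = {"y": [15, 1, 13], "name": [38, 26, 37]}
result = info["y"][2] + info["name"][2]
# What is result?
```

Answer: 50

Derivation:
Trace (tracking result):
info = {'y': [15, 1, 13], 'name': [38, 26, 37]}  # -> info = {'y': [15, 1, 13], 'name': [38, 26, 37]}
result = info['y'][2] + info['name'][2]  # -> result = 50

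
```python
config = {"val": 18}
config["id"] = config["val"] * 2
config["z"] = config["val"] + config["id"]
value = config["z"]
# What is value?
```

Trace (tracking value):
config = {'val': 18}  # -> config = {'val': 18}
config['id'] = config['val'] * 2  # -> config = {'val': 18, 'id': 36}
config['z'] = config['val'] + config['id']  # -> config = {'val': 18, 'id': 36, 'z': 54}
value = config['z']  # -> value = 54

Answer: 54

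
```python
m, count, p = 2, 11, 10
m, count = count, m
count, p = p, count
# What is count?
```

Answer: 10

Derivation:
Trace (tracking count):
m, count, p = (2, 11, 10)  # -> m = 2, count = 11, p = 10
m, count = (count, m)  # -> m = 11, count = 2
count, p = (p, count)  # -> count = 10, p = 2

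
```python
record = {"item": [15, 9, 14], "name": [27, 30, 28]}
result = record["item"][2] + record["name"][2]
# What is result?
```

Trace (tracking result):
record = {'item': [15, 9, 14], 'name': [27, 30, 28]}  # -> record = {'item': [15, 9, 14], 'name': [27, 30, 28]}
result = record['item'][2] + record['name'][2]  # -> result = 42

Answer: 42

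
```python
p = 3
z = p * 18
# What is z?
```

Trace (tracking z):
p = 3  # -> p = 3
z = p * 18  # -> z = 54

Answer: 54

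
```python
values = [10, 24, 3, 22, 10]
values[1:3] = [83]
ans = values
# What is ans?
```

Answer: [10, 83, 22, 10]

Derivation:
Trace (tracking ans):
values = [10, 24, 3, 22, 10]  # -> values = [10, 24, 3, 22, 10]
values[1:3] = [83]  # -> values = [10, 83, 22, 10]
ans = values  # -> ans = [10, 83, 22, 10]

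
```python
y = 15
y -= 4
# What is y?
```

Answer: 11

Derivation:
Trace (tracking y):
y = 15  # -> y = 15
y -= 4  # -> y = 11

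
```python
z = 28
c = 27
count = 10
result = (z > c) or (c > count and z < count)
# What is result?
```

Trace (tracking result):
z = 28  # -> z = 28
c = 27  # -> c = 27
count = 10  # -> count = 10
result = z > c or (c > count and z < count)  # -> result = True

Answer: True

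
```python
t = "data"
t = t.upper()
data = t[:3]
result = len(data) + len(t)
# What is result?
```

Trace (tracking result):
t = 'data'  # -> t = 'data'
t = t.upper()  # -> t = 'DATA'
data = t[:3]  # -> data = 'DAT'
result = len(data) + len(t)  # -> result = 7

Answer: 7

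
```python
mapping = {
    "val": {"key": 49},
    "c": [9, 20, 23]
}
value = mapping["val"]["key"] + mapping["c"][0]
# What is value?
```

Answer: 58

Derivation:
Trace (tracking value):
mapping = {'val': {'key': 49}, 'c': [9, 20, 23]}  # -> mapping = {'val': {'key': 49}, 'c': [9, 20, 23]}
value = mapping['val']['key'] + mapping['c'][0]  # -> value = 58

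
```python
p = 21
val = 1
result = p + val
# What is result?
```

Trace (tracking result):
p = 21  # -> p = 21
val = 1  # -> val = 1
result = p + val  # -> result = 22

Answer: 22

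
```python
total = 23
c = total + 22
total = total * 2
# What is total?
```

Trace (tracking total):
total = 23  # -> total = 23
c = total + 22  # -> c = 45
total = total * 2  # -> total = 46

Answer: 46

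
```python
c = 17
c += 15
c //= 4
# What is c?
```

Answer: 8

Derivation:
Trace (tracking c):
c = 17  # -> c = 17
c += 15  # -> c = 32
c //= 4  # -> c = 8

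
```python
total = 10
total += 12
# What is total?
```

Trace (tracking total):
total = 10  # -> total = 10
total += 12  # -> total = 22

Answer: 22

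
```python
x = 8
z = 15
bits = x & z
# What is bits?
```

Answer: 8

Derivation:
Trace (tracking bits):
x = 8  # -> x = 8
z = 15  # -> z = 15
bits = x & z  # -> bits = 8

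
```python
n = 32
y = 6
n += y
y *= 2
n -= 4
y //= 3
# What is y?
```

Trace (tracking y):
n = 32  # -> n = 32
y = 6  # -> y = 6
n += y  # -> n = 38
y *= 2  # -> y = 12
n -= 4  # -> n = 34
y //= 3  # -> y = 4

Answer: 4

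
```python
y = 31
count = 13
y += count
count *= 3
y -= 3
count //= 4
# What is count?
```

Answer: 9

Derivation:
Trace (tracking count):
y = 31  # -> y = 31
count = 13  # -> count = 13
y += count  # -> y = 44
count *= 3  # -> count = 39
y -= 3  # -> y = 41
count //= 4  # -> count = 9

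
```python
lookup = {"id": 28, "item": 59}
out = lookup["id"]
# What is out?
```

Answer: 28

Derivation:
Trace (tracking out):
lookup = {'id': 28, 'item': 59}  # -> lookup = {'id': 28, 'item': 59}
out = lookup['id']  # -> out = 28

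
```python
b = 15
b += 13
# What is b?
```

Trace (tracking b):
b = 15  # -> b = 15
b += 13  # -> b = 28

Answer: 28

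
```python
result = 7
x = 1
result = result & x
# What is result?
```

Trace (tracking result):
result = 7  # -> result = 7
x = 1  # -> x = 1
result = result & x  # -> result = 1

Answer: 1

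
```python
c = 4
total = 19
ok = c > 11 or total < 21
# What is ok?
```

Answer: True

Derivation:
Trace (tracking ok):
c = 4  # -> c = 4
total = 19  # -> total = 19
ok = c > 11 or total < 21  # -> ok = True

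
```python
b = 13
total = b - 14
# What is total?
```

Answer: -1

Derivation:
Trace (tracking total):
b = 13  # -> b = 13
total = b - 14  # -> total = -1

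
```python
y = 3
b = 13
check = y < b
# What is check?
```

Answer: True

Derivation:
Trace (tracking check):
y = 3  # -> y = 3
b = 13  # -> b = 13
check = y < b  # -> check = True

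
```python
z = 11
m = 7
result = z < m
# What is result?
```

Trace (tracking result):
z = 11  # -> z = 11
m = 7  # -> m = 7
result = z < m  # -> result = False

Answer: False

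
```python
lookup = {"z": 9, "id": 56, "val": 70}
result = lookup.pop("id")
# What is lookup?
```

Trace (tracking lookup):
lookup = {'z': 9, 'id': 56, 'val': 70}  # -> lookup = {'z': 9, 'id': 56, 'val': 70}
result = lookup.pop('id')  # -> result = 56

Answer: {'z': 9, 'val': 70}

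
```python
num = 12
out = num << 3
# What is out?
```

Trace (tracking out):
num = 12  # -> num = 12
out = num << 3  # -> out = 96

Answer: 96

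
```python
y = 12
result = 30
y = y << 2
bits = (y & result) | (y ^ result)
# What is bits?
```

Answer: 62

Derivation:
Trace (tracking bits):
y = 12  # -> y = 12
result = 30  # -> result = 30
y = y << 2  # -> y = 48
bits = y & result | y ^ result  # -> bits = 62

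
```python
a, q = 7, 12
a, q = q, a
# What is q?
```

Answer: 7

Derivation:
Trace (tracking q):
a, q = (7, 12)  # -> a = 7, q = 12
a, q = (q, a)  # -> a = 12, q = 7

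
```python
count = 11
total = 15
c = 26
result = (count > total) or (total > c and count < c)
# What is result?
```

Answer: False

Derivation:
Trace (tracking result):
count = 11  # -> count = 11
total = 15  # -> total = 15
c = 26  # -> c = 26
result = count > total or (total > c and count < c)  # -> result = False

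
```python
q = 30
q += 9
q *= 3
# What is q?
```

Trace (tracking q):
q = 30  # -> q = 30
q += 9  # -> q = 39
q *= 3  # -> q = 117

Answer: 117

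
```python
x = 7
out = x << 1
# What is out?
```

Trace (tracking out):
x = 7  # -> x = 7
out = x << 1  # -> out = 14

Answer: 14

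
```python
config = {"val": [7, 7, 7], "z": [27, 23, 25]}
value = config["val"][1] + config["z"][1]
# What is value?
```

Answer: 30

Derivation:
Trace (tracking value):
config = {'val': [7, 7, 7], 'z': [27, 23, 25]}  # -> config = {'val': [7, 7, 7], 'z': [27, 23, 25]}
value = config['val'][1] + config['z'][1]  # -> value = 30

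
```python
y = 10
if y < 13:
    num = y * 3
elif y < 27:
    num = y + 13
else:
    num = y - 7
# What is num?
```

Answer: 30

Derivation:
Trace (tracking num):
y = 10  # -> y = 10
if y < 13:  # condition is True
    num = y * 3  # -> num = 30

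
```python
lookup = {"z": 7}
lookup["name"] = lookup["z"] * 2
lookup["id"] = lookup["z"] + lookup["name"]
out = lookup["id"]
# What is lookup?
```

Trace (tracking lookup):
lookup = {'z': 7}  # -> lookup = {'z': 7}
lookup['name'] = lookup['z'] * 2  # -> lookup = {'z': 7, 'name': 14}
lookup['id'] = lookup['z'] + lookup['name']  # -> lookup = {'z': 7, 'name': 14, 'id': 21}
out = lookup['id']  # -> out = 21

Answer: {'z': 7, 'name': 14, 'id': 21}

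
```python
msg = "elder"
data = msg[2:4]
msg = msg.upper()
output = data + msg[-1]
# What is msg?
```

Trace (tracking msg):
msg = 'elder'  # -> msg = 'elder'
data = msg[2:4]  # -> data = 'de'
msg = msg.upper()  # -> msg = 'ELDER'
output = data + msg[-1]  # -> output = 'deR'

Answer: 'ELDER'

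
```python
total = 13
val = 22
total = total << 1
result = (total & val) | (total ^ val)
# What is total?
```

Answer: 26

Derivation:
Trace (tracking total):
total = 13  # -> total = 13
val = 22  # -> val = 22
total = total << 1  # -> total = 26
result = total & val | total ^ val  # -> result = 30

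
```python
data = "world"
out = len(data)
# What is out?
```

Trace (tracking out):
data = 'world'  # -> data = 'world'
out = len(data)  # -> out = 5

Answer: 5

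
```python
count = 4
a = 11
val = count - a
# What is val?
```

Trace (tracking val):
count = 4  # -> count = 4
a = 11  # -> a = 11
val = count - a  # -> val = -7

Answer: -7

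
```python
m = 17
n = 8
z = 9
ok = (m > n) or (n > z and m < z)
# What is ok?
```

Trace (tracking ok):
m = 17  # -> m = 17
n = 8  # -> n = 8
z = 9  # -> z = 9
ok = m > n or (n > z and m < z)  # -> ok = True

Answer: True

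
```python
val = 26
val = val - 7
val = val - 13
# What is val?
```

Answer: 6

Derivation:
Trace (tracking val):
val = 26  # -> val = 26
val = val - 7  # -> val = 19
val = val - 13  # -> val = 6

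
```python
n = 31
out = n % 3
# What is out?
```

Answer: 1

Derivation:
Trace (tracking out):
n = 31  # -> n = 31
out = n % 3  # -> out = 1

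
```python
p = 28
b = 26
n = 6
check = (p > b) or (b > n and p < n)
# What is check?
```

Answer: True

Derivation:
Trace (tracking check):
p = 28  # -> p = 28
b = 26  # -> b = 26
n = 6  # -> n = 6
check = p > b or (b > n and p < n)  # -> check = True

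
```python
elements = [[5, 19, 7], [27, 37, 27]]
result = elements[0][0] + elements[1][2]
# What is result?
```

Answer: 32

Derivation:
Trace (tracking result):
elements = [[5, 19, 7], [27, 37, 27]]  # -> elements = [[5, 19, 7], [27, 37, 27]]
result = elements[0][0] + elements[1][2]  # -> result = 32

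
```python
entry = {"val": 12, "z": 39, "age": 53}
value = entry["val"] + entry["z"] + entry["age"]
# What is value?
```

Answer: 104

Derivation:
Trace (tracking value):
entry = {'val': 12, 'z': 39, 'age': 53}  # -> entry = {'val': 12, 'z': 39, 'age': 53}
value = entry['val'] + entry['z'] + entry['age']  # -> value = 104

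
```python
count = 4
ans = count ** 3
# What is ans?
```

Trace (tracking ans):
count = 4  # -> count = 4
ans = count ** 3  # -> ans = 64

Answer: 64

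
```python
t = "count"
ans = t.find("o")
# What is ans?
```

Trace (tracking ans):
t = 'count'  # -> t = 'count'
ans = t.find('o')  # -> ans = 1

Answer: 1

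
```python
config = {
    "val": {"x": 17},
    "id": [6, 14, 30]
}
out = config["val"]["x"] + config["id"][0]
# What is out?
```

Trace (tracking out):
config = {'val': {'x': 17}, 'id': [6, 14, 30]}  # -> config = {'val': {'x': 17}, 'id': [6, 14, 30]}
out = config['val']['x'] + config['id'][0]  # -> out = 23

Answer: 23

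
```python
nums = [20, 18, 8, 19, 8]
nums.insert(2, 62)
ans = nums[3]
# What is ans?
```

Trace (tracking ans):
nums = [20, 18, 8, 19, 8]  # -> nums = [20, 18, 8, 19, 8]
nums.insert(2, 62)  # -> nums = [20, 18, 62, 8, 19, 8]
ans = nums[3]  # -> ans = 8

Answer: 8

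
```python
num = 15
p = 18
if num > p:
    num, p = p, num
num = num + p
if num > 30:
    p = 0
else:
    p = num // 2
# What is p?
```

Answer: 0

Derivation:
Trace (tracking p):
num = 15  # -> num = 15
p = 18  # -> p = 18
if num > p:  # condition is False
num = num + p  # -> num = 33
if num > 30:  # condition is True
    p = 0  # -> p = 0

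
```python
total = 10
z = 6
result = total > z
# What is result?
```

Trace (tracking result):
total = 10  # -> total = 10
z = 6  # -> z = 6
result = total > z  # -> result = True

Answer: True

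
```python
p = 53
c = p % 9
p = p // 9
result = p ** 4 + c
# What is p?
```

Answer: 5

Derivation:
Trace (tracking p):
p = 53  # -> p = 53
c = p % 9  # -> c = 8
p = p // 9  # -> p = 5
result = p ** 4 + c  # -> result = 633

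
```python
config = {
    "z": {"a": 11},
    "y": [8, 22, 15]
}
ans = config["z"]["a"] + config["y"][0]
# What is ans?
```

Answer: 19

Derivation:
Trace (tracking ans):
config = {'z': {'a': 11}, 'y': [8, 22, 15]}  # -> config = {'z': {'a': 11}, 'y': [8, 22, 15]}
ans = config['z']['a'] + config['y'][0]  # -> ans = 19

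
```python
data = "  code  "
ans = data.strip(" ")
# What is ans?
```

Trace (tracking ans):
data = '  code  '  # -> data = '  code  '
ans = data.strip(' ')  # -> ans = 'code'

Answer: 'code'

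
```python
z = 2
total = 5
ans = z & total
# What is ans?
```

Trace (tracking ans):
z = 2  # -> z = 2
total = 5  # -> total = 5
ans = z & total  # -> ans = 0

Answer: 0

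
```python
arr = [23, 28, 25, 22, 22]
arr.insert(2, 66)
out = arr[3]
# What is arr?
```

Answer: [23, 28, 66, 25, 22, 22]

Derivation:
Trace (tracking arr):
arr = [23, 28, 25, 22, 22]  # -> arr = [23, 28, 25, 22, 22]
arr.insert(2, 66)  # -> arr = [23, 28, 66, 25, 22, 22]
out = arr[3]  # -> out = 25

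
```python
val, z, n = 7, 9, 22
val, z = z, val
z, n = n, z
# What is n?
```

Trace (tracking n):
val, z, n = (7, 9, 22)  # -> val = 7, z = 9, n = 22
val, z = (z, val)  # -> val = 9, z = 7
z, n = (n, z)  # -> z = 22, n = 7

Answer: 7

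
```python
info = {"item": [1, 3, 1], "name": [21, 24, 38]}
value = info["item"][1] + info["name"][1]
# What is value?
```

Trace (tracking value):
info = {'item': [1, 3, 1], 'name': [21, 24, 38]}  # -> info = {'item': [1, 3, 1], 'name': [21, 24, 38]}
value = info['item'][1] + info['name'][1]  # -> value = 27

Answer: 27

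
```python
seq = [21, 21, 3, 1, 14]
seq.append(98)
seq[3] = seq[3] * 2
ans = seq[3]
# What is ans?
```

Answer: 2

Derivation:
Trace (tracking ans):
seq = [21, 21, 3, 1, 14]  # -> seq = [21, 21, 3, 1, 14]
seq.append(98)  # -> seq = [21, 21, 3, 1, 14, 98]
seq[3] = seq[3] * 2  # -> seq = [21, 21, 3, 2, 14, 98]
ans = seq[3]  # -> ans = 2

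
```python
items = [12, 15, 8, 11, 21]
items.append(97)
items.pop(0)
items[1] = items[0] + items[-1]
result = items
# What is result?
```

Trace (tracking result):
items = [12, 15, 8, 11, 21]  # -> items = [12, 15, 8, 11, 21]
items.append(97)  # -> items = [12, 15, 8, 11, 21, 97]
items.pop(0)  # -> items = [15, 8, 11, 21, 97]
items[1] = items[0] + items[-1]  # -> items = [15, 112, 11, 21, 97]
result = items  # -> result = [15, 112, 11, 21, 97]

Answer: [15, 112, 11, 21, 97]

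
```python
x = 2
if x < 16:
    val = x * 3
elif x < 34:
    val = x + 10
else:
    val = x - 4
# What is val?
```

Trace (tracking val):
x = 2  # -> x = 2
if x < 16:  # condition is True
    val = x * 3  # -> val = 6

Answer: 6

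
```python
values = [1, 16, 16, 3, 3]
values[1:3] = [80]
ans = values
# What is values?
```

Trace (tracking values):
values = [1, 16, 16, 3, 3]  # -> values = [1, 16, 16, 3, 3]
values[1:3] = [80]  # -> values = [1, 80, 3, 3]
ans = values  # -> ans = [1, 80, 3, 3]

Answer: [1, 80, 3, 3]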